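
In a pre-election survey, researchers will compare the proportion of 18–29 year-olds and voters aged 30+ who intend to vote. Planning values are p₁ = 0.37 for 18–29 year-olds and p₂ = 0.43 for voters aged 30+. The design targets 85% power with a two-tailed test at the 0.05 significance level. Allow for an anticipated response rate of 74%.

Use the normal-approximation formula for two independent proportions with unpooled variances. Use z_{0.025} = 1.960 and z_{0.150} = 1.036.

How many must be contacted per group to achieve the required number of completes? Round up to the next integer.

n = 1612 per group

n = (z_{α/2} + z_β)² · [p₁(1−p₁) + p₂(1−p₂)] / (p₁ − p₂)²
  = (1.960 + 1.036)² · (0.37·0.63 + 0.43·0.57) / (-0.06)²
  = (2.996)² · (0.2331 + 0.2451) / 0.0036
  = 8.9760 · 0.4782 / 0.0036
  = 1192.31
Adjust for 74% response: 1192.31 / 0.74 = 1611.24.
Round up → n = 1612 per group.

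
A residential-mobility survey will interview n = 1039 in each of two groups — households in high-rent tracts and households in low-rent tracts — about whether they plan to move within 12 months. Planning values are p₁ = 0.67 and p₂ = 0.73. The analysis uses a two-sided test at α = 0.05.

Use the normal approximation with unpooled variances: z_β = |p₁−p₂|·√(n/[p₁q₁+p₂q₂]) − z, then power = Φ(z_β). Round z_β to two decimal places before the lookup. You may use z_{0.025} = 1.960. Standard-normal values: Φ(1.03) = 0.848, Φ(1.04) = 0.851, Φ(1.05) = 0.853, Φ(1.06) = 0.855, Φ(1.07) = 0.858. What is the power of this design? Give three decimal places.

z_β = |p₁−p₂|·√(n/[p₁q₁+p₂q₂]) − z_{α/2}
    = 0.06 · √(1039/0.4182) − 1.960
    = 0.06 · 49.8443 − 1.960
    = 2.9907 − 1.960 = 1.0307 → 1.03
Power = Φ(1.03) = 0.848.

Power ≈ 0.848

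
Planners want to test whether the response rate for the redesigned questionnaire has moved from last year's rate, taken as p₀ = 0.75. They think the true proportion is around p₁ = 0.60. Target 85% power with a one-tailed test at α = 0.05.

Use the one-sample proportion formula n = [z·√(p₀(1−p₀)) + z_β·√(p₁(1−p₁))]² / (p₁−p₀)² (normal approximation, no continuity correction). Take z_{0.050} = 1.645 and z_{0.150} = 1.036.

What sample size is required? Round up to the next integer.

n = 67

n = [z_α·√(p₀q₀) + z_β·√(p₁q₁)]² / (p₁ − p₀)²
  = [1.645·√(0.75·0.25) + 1.036·√(0.60·0.40)]² / (-0.15)²
  = [1.645·0.4330 + 1.036·0.4899]² / 0.0225
  = [1.2198]² / 0.0225
  = 66.13
Round up → n = 67.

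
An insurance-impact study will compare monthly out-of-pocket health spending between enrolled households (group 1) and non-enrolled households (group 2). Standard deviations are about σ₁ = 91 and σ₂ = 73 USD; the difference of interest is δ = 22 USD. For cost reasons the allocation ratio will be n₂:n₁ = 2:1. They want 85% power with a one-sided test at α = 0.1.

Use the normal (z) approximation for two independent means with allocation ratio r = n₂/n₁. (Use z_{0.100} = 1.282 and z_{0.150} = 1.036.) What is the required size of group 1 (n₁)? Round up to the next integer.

n₁ = 122

n₁ = (z_α + z_β)² · (σ₁² + σ₂²/r) / δ²
   = (1.282 + 1.036)² · (91² + 73²/2) / 22²
   = 5.3731 · (8281 + 2664.5) / 484
   = 5.3731 · 10945.5 / 484
   = 121.51
Round up → n₁ = 122; n₂ = r·n₁ = 2 × 122 = 244.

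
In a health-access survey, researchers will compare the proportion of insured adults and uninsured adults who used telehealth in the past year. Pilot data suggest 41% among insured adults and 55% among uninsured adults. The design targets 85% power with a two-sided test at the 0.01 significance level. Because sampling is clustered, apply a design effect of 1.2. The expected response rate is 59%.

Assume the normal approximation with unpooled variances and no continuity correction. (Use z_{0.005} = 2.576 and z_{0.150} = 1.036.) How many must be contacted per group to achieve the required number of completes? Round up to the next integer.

n = (z_{α/2} + z_β)² · [p₁(1−p₁) + p₂(1−p₂)] / (p₁ − p₂)²
  = (2.576 + 1.036)² · (0.41·0.59 + 0.55·0.45) / (-0.14)²
  = (3.612)² · (0.2419 + 0.2475) / 0.0196
  = 13.0465 · 0.4894 / 0.0196
  = 325.76
Design effect: 1.2 × 325.76 = 390.92.
Adjust for 59% response: 390.92 / 0.59 = 662.57.
Round up → n = 663 per group.

n = 663 per group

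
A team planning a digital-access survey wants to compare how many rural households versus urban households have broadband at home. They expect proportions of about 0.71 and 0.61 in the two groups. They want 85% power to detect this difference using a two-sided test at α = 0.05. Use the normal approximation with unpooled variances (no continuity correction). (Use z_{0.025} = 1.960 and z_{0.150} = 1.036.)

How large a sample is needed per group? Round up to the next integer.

n = 399 per group

n = (z_{α/2} + z_β)² · [p₁(1−p₁) + p₂(1−p₂)] / (p₁ − p₂)²
  = (1.960 + 1.036)² · (0.71·0.29 + 0.61·0.39) / (0.10)²
  = (2.996)² · (0.2059 + 0.2379) / 0.0100
  = 8.9760 · 0.4438 / 0.0100
  = 398.36
Round up → n = 399 per group.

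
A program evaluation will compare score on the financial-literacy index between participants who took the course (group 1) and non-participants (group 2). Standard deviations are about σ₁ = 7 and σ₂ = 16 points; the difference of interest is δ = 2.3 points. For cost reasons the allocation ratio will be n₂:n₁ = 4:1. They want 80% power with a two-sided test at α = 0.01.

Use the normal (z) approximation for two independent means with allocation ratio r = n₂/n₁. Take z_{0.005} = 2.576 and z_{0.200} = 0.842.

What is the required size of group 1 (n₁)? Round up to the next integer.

n₁ = 250

n₁ = (z_{α/2} + z_β)² · (σ₁² + σ₂²/r) / δ²
   = (2.576 + 0.842)² · (7² + 16²/4) / 2.3²
   = 11.6827 · (49 + 64) / 5.29
   = 11.6827 · 113 / 5.29
   = 249.56
Round up → n₁ = 250; n₂ = r·n₁ = 4 × 250 = 1000.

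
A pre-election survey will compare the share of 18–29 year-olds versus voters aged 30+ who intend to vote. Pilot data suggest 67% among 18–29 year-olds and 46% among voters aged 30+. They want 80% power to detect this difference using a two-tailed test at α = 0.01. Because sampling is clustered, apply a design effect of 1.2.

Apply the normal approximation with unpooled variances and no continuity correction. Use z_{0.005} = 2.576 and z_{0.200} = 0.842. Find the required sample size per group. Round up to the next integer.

n = (z_{α/2} + z_β)² · [p₁(1−p₁) + p₂(1−p₂)] / (p₁ − p₂)²
  = (2.576 + 0.842)² · (0.67·0.33 + 0.46·0.54) / (0.21)²
  = (3.418)² · (0.2211 + 0.2484) / 0.0441
  = 11.6827 · 0.4695 / 0.0441
  = 124.38
Design effect: 1.2 × 124.38 = 149.25.
Round up → n = 150 per group.

n = 150 per group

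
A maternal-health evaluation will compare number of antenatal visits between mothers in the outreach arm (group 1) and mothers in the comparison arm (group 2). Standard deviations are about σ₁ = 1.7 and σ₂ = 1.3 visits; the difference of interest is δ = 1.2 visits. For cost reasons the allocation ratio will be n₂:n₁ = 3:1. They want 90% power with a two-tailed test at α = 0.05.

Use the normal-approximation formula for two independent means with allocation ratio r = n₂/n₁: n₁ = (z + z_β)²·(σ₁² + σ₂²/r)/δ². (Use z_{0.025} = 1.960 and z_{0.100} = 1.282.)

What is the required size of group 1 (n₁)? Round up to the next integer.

n₁ = 26

n₁ = (z_{α/2} + z_β)² · (σ₁² + σ₂²/r) / δ²
   = (1.960 + 1.282)² · (1.7² + 1.3²/3) / 1.2²
   = 10.5106 · (2.89 + 0.56333) / 1.44
   = 10.5106 · 3.4533 / 1.44
   = 25.21
Round up → n₁ = 26; n₂ = r·n₁ = 3 × 26 = 78.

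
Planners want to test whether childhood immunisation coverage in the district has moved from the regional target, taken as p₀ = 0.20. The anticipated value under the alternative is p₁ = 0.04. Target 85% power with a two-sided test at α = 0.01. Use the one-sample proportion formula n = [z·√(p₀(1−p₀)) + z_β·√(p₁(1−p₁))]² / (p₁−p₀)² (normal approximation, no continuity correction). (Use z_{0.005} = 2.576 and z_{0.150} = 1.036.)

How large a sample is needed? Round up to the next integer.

n = [z_{α/2}·√(p₀q₀) + z_β·√(p₁q₁)]² / (p₁ − p₀)²
  = [2.576·√(0.20·0.80) + 1.036·√(0.04·0.96)]² / (-0.16)²
  = [2.576·0.4000 + 1.036·0.1960]² / 0.0256
  = [1.2334]² / 0.0256
  = 59.43
Round up → n = 60.

n = 60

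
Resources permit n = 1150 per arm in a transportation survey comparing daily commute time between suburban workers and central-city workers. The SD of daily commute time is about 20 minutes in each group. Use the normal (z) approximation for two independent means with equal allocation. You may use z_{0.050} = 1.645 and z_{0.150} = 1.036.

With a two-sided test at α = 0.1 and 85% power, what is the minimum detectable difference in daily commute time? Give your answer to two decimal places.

Minimum detectable difference ≈ 2.24 minutes

δ = (z_{α/2} + z_β) · √((σ₁²+σ₂²)/n)
  = (1.645 + 1.036) · √(800/1150)
  = 2.681 · √0.69565
  = 2.681 · 0.8341
  = 2.2361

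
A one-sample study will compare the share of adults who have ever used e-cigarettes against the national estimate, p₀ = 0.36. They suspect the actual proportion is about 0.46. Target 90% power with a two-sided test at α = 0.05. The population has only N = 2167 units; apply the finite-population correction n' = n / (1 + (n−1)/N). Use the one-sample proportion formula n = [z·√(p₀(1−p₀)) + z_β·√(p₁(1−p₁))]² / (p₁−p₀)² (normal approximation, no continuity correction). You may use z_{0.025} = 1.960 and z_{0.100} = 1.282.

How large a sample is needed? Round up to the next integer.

n = 224

n = [z_{α/2}·√(p₀q₀) + z_β·√(p₁q₁)]² / (p₁ − p₀)²
  = [1.960·√(0.36·0.64) + 1.282·√(0.46·0.54)]² / (0.10)²
  = [1.960·0.4800 + 1.282·0.4984]² / 0.0100
  = [1.5797]² / 0.0100
  = 249.56
Finite-population correction (N = 2167): 249.56 / (1 + (249.56 − 1)/2167) = 223.88.
Round up → n = 224.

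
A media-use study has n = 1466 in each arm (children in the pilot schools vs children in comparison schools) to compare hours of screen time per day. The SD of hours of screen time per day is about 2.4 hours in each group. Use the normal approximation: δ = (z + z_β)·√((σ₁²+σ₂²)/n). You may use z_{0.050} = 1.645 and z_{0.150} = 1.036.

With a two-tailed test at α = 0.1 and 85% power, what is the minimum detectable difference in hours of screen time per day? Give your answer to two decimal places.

δ = (z_{α/2} + z_β) · √((σ₁²+σ₂²)/n)
  = (1.645 + 1.036) · √(11.52/1466)
  = 2.681 · √0.00786
  = 2.681 · 0.0886
  = 0.2377

Minimum detectable difference ≈ 0.24 hours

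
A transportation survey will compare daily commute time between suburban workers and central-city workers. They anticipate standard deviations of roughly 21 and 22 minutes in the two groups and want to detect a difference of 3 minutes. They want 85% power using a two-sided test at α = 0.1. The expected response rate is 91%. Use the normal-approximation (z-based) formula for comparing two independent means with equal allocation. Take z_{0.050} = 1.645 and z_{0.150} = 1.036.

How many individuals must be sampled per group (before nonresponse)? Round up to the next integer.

n = 812 per group

n = (z_{α/2} + z_β)² · (σ₁² + σ₂²) / δ²
  = (1.645 + 1.036)² · (21² + 22² = 925) / 3²
  = 7.1878 · 925 / 9
  = 738.74
Adjust for 91% response: 738.74 / 0.91 = 811.80.
Round up → n = 812 per group.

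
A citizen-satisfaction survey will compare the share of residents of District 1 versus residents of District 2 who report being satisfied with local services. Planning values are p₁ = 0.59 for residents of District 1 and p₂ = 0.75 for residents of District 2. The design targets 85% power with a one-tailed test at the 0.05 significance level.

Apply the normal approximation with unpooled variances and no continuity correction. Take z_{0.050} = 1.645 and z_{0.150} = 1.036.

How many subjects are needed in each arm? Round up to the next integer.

n = (z_α + z_β)² · [p₁(1−p₁) + p₂(1−p₂)] / (p₁ − p₂)²
  = (1.645 + 1.036)² · (0.59·0.41 + 0.75·0.25) / (-0.16)²
  = (2.681)² · (0.2419 + 0.1875) / 0.0256
  = 7.1878 · 0.4294 / 0.0256
  = 120.56
Round up → n = 121 per group.

n = 121 per group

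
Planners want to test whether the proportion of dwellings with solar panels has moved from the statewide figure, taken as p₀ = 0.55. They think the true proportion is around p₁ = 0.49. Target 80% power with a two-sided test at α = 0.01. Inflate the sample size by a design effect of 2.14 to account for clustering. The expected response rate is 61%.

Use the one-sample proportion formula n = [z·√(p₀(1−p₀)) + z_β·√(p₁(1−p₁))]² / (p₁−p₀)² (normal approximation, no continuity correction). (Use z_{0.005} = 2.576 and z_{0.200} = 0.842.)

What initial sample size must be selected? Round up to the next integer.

n = [z_{α/2}·√(p₀q₀) + z_β·√(p₁q₁)]² / (p₁ − p₀)²
  = [2.576·√(0.55·0.45) + 0.842·√(0.49·0.51)]² / (-0.06)²
  = [2.576·0.4975 + 0.842·0.4999]² / 0.0036
  = [1.7025]² / 0.0036
  = 805.10
Design effect: 2.14 × 805.10 = 1722.92.
Adjust for 61% response: 1722.92 / 0.61 = 2824.46.
Round up → n = 2825.

n = 2825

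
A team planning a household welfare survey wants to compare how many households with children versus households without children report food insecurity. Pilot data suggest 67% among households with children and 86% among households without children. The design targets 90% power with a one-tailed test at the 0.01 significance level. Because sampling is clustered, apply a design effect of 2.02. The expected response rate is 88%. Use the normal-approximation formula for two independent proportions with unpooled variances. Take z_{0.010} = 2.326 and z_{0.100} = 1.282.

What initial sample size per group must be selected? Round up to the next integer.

n = 283 per group

n = (z_α + z_β)² · [p₁(1−p₁) + p₂(1−p₂)] / (p₁ − p₂)²
  = (2.326 + 1.282)² · (0.67·0.33 + 0.86·0.14) / (-0.19)²
  = (3.608)² · (0.2211 + 0.1204) / 0.0361
  = 13.0177 · 0.3415 / 0.0361
  = 123.14
Design effect: 2.02 × 123.14 = 248.75.
Adjust for 88% response: 248.75 / 0.88 = 282.67.
Round up → n = 283 per group.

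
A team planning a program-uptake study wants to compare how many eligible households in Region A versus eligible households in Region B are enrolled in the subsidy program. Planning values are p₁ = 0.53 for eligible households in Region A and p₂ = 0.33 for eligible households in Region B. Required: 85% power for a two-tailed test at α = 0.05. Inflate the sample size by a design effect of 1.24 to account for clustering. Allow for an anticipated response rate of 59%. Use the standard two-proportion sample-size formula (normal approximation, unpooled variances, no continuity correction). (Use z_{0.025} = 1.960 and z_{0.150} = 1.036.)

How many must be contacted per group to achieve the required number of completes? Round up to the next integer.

n = 222 per group

n = (z_{α/2} + z_β)² · [p₁(1−p₁) + p₂(1−p₂)] / (p₁ − p₂)²
  = (1.960 + 1.036)² · (0.53·0.47 + 0.33·0.67) / (0.20)²
  = (2.996)² · (0.2491 + 0.2211) / 0.0400
  = 8.9760 · 0.4702 / 0.0400
  = 105.51
Design effect: 1.24 × 105.51 = 130.84.
Adjust for 59% response: 130.84 / 0.59 = 221.76.
Round up → n = 222 per group.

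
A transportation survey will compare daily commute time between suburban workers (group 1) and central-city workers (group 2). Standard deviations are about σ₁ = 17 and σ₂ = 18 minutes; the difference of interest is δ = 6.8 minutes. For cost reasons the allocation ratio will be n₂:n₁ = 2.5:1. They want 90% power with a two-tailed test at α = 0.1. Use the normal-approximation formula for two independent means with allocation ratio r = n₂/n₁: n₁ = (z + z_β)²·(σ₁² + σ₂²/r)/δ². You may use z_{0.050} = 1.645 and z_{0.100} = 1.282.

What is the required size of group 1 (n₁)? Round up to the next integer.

n₁ = 78

n₁ = (z_{α/2} + z_β)² · (σ₁² + σ₂²/r) / δ²
   = (1.645 + 1.282)² · (17² + 18²/2.5) / 6.8²
   = 8.5673 · (289 + 129.6) / 46.24
   = 8.5673 · 418.6 / 46.24
   = 77.56
Round up → n₁ = 78; n₂ = r·n₁ = 2.5 × 78 = 195.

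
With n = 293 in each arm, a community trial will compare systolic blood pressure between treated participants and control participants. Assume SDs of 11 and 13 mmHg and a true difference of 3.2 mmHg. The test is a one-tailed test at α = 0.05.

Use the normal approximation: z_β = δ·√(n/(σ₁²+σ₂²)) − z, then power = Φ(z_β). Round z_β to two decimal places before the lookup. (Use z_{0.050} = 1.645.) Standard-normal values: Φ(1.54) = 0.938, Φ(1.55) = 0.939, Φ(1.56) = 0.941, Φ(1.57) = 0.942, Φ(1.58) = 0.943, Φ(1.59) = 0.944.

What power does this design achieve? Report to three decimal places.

Power ≈ 0.942

z_β = δ·√(n/(σ₁²+σ₂²)) − z_α
    = 3.2 · √(293/290) − 1.645
    = 3.2 · 1.00516 − 1.645
    = 3.2165 − 1.645 = 1.5715 → 1.57
Power = Φ(1.57) = 0.942.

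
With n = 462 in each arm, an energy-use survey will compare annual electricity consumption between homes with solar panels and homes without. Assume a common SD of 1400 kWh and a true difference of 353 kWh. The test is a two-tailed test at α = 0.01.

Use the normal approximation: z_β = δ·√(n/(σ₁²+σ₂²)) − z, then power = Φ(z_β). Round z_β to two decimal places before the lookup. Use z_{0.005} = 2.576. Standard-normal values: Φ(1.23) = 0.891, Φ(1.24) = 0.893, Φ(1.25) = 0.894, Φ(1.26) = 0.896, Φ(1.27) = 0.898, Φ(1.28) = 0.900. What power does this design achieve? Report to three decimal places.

z_β = δ·√(n/(σ₁²+σ₂²)) − z_{α/2}
    = 353 · √(462/3920000) − 2.576
    = 353 · 0.01086 − 2.576
    = 3.8322 − 2.576 = 1.2562 → 1.26
Power = Φ(1.26) = 0.896.

Power ≈ 0.896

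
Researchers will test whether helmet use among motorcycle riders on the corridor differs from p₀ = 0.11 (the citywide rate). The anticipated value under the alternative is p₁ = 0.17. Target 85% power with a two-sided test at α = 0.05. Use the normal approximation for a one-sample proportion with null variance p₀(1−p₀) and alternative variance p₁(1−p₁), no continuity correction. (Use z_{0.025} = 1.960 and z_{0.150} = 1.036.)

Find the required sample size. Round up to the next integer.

n = 280

n = [z_{α/2}·√(p₀q₀) + z_β·√(p₁q₁)]² / (p₁ − p₀)²
  = [1.960·√(0.11·0.89) + 1.036·√(0.17·0.83)]² / (0.06)²
  = [1.960·0.3129 + 1.036·0.3756]² / 0.0036
  = [1.0024]² / 0.0036
  = 279.12
Round up → n = 280.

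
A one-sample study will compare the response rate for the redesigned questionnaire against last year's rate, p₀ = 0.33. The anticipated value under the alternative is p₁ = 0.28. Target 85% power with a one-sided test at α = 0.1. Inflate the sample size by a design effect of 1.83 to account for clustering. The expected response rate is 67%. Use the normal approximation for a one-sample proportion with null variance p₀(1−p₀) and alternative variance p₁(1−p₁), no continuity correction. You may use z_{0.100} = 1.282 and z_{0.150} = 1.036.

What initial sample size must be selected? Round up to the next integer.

n = [z_α·√(p₀q₀) + z_β·√(p₁q₁)]² / (p₁ − p₀)²
  = [1.282·√(0.33·0.67) + 1.036·√(0.28·0.72)]² / (-0.05)²
  = [1.282·0.4702 + 1.036·0.4490]² / 0.0025
  = [1.0680]² / 0.0025
  = 456.23
Design effect: 1.83 × 456.23 = 834.90.
Adjust for 67% response: 834.90 / 0.67 = 1246.12.
Round up → n = 1247.

n = 1247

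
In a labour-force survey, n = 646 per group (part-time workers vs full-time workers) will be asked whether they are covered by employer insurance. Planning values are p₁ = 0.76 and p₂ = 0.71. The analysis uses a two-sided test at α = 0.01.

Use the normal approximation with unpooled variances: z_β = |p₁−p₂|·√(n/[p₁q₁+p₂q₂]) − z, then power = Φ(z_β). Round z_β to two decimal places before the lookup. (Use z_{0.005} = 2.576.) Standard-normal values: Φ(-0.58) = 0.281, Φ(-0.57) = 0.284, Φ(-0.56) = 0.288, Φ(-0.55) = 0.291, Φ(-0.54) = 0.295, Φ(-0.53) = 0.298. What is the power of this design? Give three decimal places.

z_β = |p₁−p₂|·√(n/[p₁q₁+p₂q₂]) − z_{α/2}
    = 0.05 · √(646/0.3883) − 2.576
    = 0.05 · 40.7880 − 2.576
    = 2.0394 − 2.576 = -0.5366 → -0.54
Power = Φ(-0.54) = 0.295.

Power ≈ 0.295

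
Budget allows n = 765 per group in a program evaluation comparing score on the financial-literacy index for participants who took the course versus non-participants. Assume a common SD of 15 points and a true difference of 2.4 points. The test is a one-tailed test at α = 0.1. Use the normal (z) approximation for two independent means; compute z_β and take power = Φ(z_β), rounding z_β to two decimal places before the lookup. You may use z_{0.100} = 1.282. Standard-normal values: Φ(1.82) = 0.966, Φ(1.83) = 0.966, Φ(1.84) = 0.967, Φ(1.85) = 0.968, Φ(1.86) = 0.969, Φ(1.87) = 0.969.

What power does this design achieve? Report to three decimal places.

z_β = δ·√(n/(σ₁²+σ₂²)) − z_α
    = 2.4 · √(765/450) − 1.282
    = 2.4 · 1.30384 − 1.282
    = 3.1292 − 1.282 = 1.8472 → 1.85
Power = Φ(1.85) = 0.968.

Power ≈ 0.968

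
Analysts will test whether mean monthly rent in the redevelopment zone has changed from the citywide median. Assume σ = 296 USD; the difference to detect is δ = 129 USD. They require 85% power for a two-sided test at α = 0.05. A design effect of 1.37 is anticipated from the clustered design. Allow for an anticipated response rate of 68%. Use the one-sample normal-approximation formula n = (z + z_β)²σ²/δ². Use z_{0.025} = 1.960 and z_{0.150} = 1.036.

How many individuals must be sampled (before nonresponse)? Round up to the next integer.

n = (z_{α/2} + z_β)² · σ² / δ²
  = (1.960 + 1.036)² · 296² / 129²
  = 8.9760 · 87616 / 16641
  = 47.26
Design effect: 1.37 × 47.26 = 64.75.
Adjust for 68% response: 64.75 / 0.68 = 95.21.
Round up → n = 96.

n = 96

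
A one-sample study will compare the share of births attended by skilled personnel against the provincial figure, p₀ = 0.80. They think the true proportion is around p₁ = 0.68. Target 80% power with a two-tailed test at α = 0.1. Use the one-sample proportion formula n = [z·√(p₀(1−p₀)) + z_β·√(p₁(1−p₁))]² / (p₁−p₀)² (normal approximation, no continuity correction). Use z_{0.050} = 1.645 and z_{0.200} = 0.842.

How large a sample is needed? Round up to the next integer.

n = 77

n = [z_{α/2}·√(p₀q₀) + z_β·√(p₁q₁)]² / (p₁ − p₀)²
  = [1.645·√(0.80·0.20) + 0.842·√(0.68·0.32)]² / (-0.12)²
  = [1.645·0.4000 + 0.842·0.4665]² / 0.0144
  = [1.0508]² / 0.0144
  = 76.68
Round up → n = 77.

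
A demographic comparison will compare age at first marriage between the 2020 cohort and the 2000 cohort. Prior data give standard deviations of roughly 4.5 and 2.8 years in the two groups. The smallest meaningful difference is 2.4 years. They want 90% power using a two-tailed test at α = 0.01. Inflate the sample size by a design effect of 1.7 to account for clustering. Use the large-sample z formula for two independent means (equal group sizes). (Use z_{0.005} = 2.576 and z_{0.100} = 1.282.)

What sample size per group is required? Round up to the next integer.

n = 124 per group

n = (z_{α/2} + z_β)² · (σ₁² + σ₂²) / δ²
  = (2.576 + 1.282)² · (4.5² + 2.8² = 28.09) / 2.4²
  = 14.8842 · 28.09 / 5.76
  = 72.59
Design effect: 1.7 × 72.59 = 123.40.
Round up → n = 124 per group.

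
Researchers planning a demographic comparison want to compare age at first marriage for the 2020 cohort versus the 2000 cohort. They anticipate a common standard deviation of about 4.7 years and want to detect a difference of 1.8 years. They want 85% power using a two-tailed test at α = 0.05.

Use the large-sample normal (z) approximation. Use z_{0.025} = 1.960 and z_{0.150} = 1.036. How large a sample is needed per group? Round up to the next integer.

n = (z_{α/2} + z_β)² · (σ₁² + σ₂²) / δ²
  = (1.960 + 1.036)² · (2·4.7² = 44.18) / 1.8²
  = 8.9760 · 44.18 / 3.24
  = 122.40
Round up → n = 123 per group.

n = 123 per group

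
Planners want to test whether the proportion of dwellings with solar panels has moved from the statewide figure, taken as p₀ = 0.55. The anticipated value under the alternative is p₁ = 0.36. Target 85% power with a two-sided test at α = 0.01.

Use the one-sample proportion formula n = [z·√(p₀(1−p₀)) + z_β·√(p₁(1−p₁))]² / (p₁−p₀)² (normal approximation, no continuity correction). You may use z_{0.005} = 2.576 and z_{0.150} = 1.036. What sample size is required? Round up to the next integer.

n = 88

n = [z_{α/2}·√(p₀q₀) + z_β·√(p₁q₁)]² / (p₁ − p₀)²
  = [2.576·√(0.55·0.45) + 1.036·√(0.36·0.64)]² / (-0.19)²
  = [2.576·0.4975 + 1.036·0.4800]² / 0.0361
  = [1.7788]² / 0.0361
  = 87.65
Round up → n = 88.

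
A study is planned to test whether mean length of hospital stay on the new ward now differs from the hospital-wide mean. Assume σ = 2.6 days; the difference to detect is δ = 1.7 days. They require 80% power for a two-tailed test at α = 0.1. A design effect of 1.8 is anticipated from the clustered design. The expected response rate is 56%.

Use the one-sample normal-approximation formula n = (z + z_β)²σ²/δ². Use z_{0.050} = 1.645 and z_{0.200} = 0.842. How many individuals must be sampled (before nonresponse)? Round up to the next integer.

n = (z_{α/2} + z_β)² · σ² / δ²
  = (1.645 + 0.842)² · 2.6² / 1.7²
  = 6.1852 · 6.76 / 2.89
  = 14.47
Design effect: 1.8 × 14.47 = 26.04.
Adjust for 56% response: 26.04 / 0.56 = 46.50.
Round up → n = 47.

n = 47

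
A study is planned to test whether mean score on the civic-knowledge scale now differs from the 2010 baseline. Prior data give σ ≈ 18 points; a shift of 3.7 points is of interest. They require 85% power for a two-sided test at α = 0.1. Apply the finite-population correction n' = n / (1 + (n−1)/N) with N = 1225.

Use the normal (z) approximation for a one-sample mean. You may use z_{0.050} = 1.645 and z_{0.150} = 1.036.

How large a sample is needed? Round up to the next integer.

n = 150

n = (z_{α/2} + z_β)² · σ² / δ²
  = (1.645 + 1.036)² · 18² / 3.7²
  = 7.1878 · 324 / 13.69
  = 170.11
Finite-population correction (N = 1225): 170.11 / (1 + (170.11 − 1)/1225) = 149.48.
Round up → n = 150.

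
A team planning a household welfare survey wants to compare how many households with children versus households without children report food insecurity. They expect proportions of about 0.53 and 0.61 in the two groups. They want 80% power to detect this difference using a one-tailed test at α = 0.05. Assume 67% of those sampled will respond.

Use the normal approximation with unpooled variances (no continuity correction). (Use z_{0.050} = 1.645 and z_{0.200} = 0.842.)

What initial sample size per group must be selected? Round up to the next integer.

n = 703 per group

n = (z_α + z_β)² · [p₁(1−p₁) + p₂(1−p₂)] / (p₁ − p₂)²
  = (1.645 + 0.842)² · (0.53·0.47 + 0.61·0.39) / (-0.08)²
  = (2.487)² · (0.2491 + 0.2379) / 0.0064
  = 6.1852 · 0.4870 / 0.0064
  = 470.65
Adjust for 67% response: 470.65 / 0.67 = 702.47.
Round up → n = 703 per group.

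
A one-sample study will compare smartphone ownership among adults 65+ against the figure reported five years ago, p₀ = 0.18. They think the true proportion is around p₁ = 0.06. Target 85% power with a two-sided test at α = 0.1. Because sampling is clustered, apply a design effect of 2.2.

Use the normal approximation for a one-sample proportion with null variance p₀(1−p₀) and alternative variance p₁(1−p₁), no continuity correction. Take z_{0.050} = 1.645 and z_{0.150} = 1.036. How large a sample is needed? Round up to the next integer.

n = 118

n = [z_{α/2}·√(p₀q₀) + z_β·√(p₁q₁)]² / (p₁ − p₀)²
  = [1.645·√(0.18·0.82) + 1.036·√(0.06·0.94)]² / (-0.12)²
  = [1.645·0.3842 + 1.036·0.2375]² / 0.0144
  = [0.8780]² / 0.0144
  = 53.54
Design effect: 2.2 × 53.54 = 117.78.
Round up → n = 118.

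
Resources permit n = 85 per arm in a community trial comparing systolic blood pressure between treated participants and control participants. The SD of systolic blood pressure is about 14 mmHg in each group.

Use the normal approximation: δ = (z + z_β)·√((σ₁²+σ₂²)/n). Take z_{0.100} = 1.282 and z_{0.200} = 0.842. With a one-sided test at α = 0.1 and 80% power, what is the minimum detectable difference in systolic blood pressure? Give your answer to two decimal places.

Minimum detectable difference ≈ 4.56 mmHg

δ = (z_α + z_β) · √((σ₁²+σ₂²)/n)
  = (1.282 + 0.842) · √(392/85)
  = 2.124 · √4.6118
  = 2.124 · 2.1475
  = 4.5613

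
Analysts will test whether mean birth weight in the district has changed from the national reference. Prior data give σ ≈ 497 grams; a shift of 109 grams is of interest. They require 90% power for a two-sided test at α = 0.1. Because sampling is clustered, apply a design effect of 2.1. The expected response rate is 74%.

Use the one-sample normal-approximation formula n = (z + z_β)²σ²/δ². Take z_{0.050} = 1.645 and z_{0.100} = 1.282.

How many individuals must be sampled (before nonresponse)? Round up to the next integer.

n = 506

n = (z_{α/2} + z_β)² · σ² / δ²
  = (1.645 + 1.282)² · 497² / 109²
  = 8.5673 · 247009 / 11881
  = 178.12
Design effect: 2.1 × 178.12 = 374.05.
Adjust for 74% response: 374.05 / 0.74 = 505.47.
Round up → n = 506.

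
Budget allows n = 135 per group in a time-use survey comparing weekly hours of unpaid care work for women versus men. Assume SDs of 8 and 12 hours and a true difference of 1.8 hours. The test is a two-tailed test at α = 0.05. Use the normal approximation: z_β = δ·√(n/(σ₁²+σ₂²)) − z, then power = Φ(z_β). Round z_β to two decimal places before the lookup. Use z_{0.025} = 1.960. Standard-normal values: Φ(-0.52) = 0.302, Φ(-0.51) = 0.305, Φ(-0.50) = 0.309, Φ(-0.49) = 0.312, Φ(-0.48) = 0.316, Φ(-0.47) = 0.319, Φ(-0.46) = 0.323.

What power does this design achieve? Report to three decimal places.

Power ≈ 0.305

z_β = δ·√(n/(σ₁²+σ₂²)) − z_{α/2}
    = 1.8 · √(135/208) − 1.960
    = 1.8 · 0.80563 − 1.960
    = 1.4501 − 1.960 = -0.5099 → -0.51
Power = Φ(-0.51) = 0.305.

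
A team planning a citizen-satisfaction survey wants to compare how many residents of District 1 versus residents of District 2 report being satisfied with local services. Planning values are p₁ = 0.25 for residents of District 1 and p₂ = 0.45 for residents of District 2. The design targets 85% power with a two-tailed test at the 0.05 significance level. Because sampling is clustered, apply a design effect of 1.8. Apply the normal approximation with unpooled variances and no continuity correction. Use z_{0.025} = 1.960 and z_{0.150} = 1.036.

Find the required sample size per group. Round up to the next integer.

n = 176 per group

n = (z_{α/2} + z_β)² · [p₁(1−p₁) + p₂(1−p₂)] / (p₁ − p₂)²
  = (1.960 + 1.036)² · (0.25·0.75 + 0.45·0.55) / (-0.20)²
  = (2.996)² · (0.1875 + 0.2475) / 0.0400
  = 8.9760 · 0.4350 / 0.0400
  = 97.61
Design effect: 1.8 × 97.61 = 175.71.
Round up → n = 176 per group.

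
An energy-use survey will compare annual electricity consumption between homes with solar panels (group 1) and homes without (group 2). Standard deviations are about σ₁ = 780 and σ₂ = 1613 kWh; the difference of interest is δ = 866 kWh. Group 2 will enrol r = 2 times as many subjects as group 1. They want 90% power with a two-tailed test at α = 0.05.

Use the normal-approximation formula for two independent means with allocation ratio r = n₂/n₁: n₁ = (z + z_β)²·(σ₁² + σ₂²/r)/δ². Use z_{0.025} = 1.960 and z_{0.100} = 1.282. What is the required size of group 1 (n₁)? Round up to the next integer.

n₁ = 27

n₁ = (z_{α/2} + z_β)² · (σ₁² + σ₂²/r) / δ²
   = (1.960 + 1.282)² · (780² + 1613²/2) / 866²
   = 10.5106 · (608400 + 1300884.5) / 749956
   = 10.5106 · 1909284.5 / 749956
   = 26.76
Round up → n₁ = 27; n₂ = r·n₁ = 2 × 27 = 54.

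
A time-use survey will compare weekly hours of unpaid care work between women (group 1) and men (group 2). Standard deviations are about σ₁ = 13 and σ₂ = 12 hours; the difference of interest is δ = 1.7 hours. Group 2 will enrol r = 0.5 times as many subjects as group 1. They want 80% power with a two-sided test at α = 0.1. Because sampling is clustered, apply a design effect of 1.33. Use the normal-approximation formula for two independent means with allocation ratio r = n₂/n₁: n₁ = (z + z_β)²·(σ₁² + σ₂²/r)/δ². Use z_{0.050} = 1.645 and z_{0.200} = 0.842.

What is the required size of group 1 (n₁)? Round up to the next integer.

n₁ = 1301

n₁ = (z_{α/2} + z_β)² · (σ₁² + σ₂²/r) / δ²
   = (1.645 + 0.842)² · (13² + 12²/0.5) / 1.7²
   = 6.1852 · (169 + 288) / 2.89
   = 6.1852 · 457 / 2.89
   = 978.07
Design effect: 1.33 × 978.07 = 1300.83.
Round up → n₁ = 1301; n₂ = r·n₁ = 0.5 × 1301 = 651.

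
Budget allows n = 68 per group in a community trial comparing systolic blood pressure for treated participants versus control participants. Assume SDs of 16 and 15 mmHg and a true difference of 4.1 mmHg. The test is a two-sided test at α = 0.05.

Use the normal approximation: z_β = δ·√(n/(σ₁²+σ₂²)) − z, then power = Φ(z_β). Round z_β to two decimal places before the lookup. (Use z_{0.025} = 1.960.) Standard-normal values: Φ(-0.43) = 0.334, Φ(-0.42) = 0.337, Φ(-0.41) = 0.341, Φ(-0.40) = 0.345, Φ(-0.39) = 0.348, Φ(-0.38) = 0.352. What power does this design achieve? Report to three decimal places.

Power ≈ 0.337

z_β = δ·√(n/(σ₁²+σ₂²)) − z_{α/2}
    = 4.1 · √(68/481) − 1.960
    = 4.1 · 0.37599 − 1.960
    = 1.5416 − 1.960 = -0.4184 → -0.42
Power = Φ(-0.42) = 0.337.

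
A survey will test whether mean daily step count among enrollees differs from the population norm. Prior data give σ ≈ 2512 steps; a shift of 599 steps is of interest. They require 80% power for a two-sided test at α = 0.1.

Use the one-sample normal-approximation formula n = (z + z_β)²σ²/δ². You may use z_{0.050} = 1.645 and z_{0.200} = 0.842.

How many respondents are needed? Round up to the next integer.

n = 109

n = (z_{α/2} + z_β)² · σ² / δ²
  = (1.645 + 0.842)² · 2512² / 599²
  = 6.1852 · 6310144 / 358801
  = 108.78
Round up → n = 109.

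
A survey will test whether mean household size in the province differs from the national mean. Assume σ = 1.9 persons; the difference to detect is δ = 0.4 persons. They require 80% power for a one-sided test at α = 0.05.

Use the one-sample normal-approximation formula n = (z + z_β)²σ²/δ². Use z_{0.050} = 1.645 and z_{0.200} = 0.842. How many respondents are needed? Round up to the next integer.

n = 140

n = (z_α + z_β)² · σ² / δ²
  = (1.645 + 0.842)² · 1.9² / 0.4²
  = 6.1852 · 3.61 / 0.16
  = 139.55
Round up → n = 140.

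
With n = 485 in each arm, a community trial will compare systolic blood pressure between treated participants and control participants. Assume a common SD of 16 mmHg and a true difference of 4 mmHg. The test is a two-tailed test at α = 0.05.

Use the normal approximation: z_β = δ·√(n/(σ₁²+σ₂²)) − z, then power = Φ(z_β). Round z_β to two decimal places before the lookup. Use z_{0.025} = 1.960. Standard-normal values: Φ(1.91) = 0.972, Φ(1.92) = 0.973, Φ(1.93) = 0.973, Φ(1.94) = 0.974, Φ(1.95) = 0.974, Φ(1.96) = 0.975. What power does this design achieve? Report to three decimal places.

z_β = δ·√(n/(σ₁²+σ₂²)) − z_{α/2}
    = 4 · √(485/512) − 1.960
    = 4 · 0.97328 − 1.960
    = 3.8931 − 1.960 = 1.9331 → 1.93
Power = Φ(1.93) = 0.973.

Power ≈ 0.973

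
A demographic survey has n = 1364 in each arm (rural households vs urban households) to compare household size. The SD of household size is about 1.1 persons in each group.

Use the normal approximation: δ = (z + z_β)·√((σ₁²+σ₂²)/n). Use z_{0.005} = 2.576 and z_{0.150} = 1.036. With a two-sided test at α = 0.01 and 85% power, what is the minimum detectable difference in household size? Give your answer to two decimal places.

δ = (z_{α/2} + z_β) · √((σ₁²+σ₂²)/n)
  = (2.576 + 1.036) · √(2.42/1364)
  = 3.612 · √0.00177
  = 3.612 · 0.0421
  = 0.1521

Minimum detectable difference ≈ 0.15 persons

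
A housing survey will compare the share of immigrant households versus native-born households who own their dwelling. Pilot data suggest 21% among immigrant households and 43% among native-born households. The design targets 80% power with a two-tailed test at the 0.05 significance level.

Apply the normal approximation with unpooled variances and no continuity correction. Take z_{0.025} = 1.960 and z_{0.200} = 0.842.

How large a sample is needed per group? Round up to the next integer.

n = 67 per group

n = (z_{α/2} + z_β)² · [p₁(1−p₁) + p₂(1−p₂)] / (p₁ − p₂)²
  = (1.960 + 0.842)² · (0.21·0.79 + 0.43·0.57) / (-0.22)²
  = (2.802)² · (0.1659 + 0.2451) / 0.0484
  = 7.8512 · 0.4110 / 0.0484
  = 66.67
Round up → n = 67 per group.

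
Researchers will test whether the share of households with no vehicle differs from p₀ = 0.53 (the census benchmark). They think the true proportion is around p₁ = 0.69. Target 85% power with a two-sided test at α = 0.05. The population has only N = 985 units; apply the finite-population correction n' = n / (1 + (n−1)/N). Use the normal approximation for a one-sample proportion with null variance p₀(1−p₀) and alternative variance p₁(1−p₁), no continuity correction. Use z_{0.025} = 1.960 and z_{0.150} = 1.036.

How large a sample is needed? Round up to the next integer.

n = [z_{α/2}·√(p₀q₀) + z_β·√(p₁q₁)]² / (p₁ − p₀)²
  = [1.960·√(0.53·0.47) + 1.036·√(0.69·0.31)]² / (0.16)²
  = [1.960·0.4991 + 1.036·0.4625]² / 0.0256
  = [1.4574]² / 0.0256
  = 82.97
Finite-population correction (N = 985): 82.97 / (1 + (82.97 − 1)/985) = 76.59.
Round up → n = 77.

n = 77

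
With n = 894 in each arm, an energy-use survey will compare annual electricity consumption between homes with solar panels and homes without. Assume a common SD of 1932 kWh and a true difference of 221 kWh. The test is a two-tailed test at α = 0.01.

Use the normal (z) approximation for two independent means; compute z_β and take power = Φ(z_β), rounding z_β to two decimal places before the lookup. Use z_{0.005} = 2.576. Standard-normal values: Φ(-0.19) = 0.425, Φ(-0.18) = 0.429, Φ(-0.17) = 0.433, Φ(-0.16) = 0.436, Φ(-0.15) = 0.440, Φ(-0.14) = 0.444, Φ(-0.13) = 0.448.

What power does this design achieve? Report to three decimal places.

Power ≈ 0.436

z_β = δ·√(n/(σ₁²+σ₂²)) − z_{α/2}
    = 221 · √(894/7465248) − 2.576
    = 221 · 0.01094 − 2.576
    = 2.4185 − 2.576 = -0.1575 → -0.16
Power = Φ(-0.16) = 0.436.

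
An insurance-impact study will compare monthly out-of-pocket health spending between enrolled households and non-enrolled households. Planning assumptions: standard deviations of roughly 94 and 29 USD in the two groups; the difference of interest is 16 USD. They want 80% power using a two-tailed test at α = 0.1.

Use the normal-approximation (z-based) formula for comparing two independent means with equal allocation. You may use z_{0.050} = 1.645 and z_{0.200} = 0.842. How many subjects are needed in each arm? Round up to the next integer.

n = 234 per group

n = (z_{α/2} + z_β)² · (σ₁² + σ₂²) / δ²
  = (1.645 + 0.842)² · (94² + 29² = 9677) / 16²
  = 6.1852 · 9677 / 256
  = 233.80
Round up → n = 234 per group.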